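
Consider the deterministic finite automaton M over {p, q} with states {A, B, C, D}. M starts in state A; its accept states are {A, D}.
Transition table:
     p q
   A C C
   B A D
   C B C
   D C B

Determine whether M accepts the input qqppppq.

accepted

A --q--> C
C --q--> C
C --p--> B
B --p--> A
A --p--> C
C --p--> B
B --q--> D
End in state D, which is an accepting state.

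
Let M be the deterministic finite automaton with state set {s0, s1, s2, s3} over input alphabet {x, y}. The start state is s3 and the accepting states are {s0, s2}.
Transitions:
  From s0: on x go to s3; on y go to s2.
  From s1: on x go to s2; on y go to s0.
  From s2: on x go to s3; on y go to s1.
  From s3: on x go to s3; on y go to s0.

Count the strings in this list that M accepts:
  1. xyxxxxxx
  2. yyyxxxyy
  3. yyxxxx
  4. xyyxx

1

xyxxxxxx: rejected
yyyxxxyy: accepted
yyxxxx: rejected
xyyxx: rejected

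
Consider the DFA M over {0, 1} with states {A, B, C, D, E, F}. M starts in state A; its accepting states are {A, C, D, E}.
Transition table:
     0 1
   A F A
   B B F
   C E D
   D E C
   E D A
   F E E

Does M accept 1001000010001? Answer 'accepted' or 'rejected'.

accepted

A --1--> A
A --0--> F
F --0--> E
E --1--> A
A --0--> F
F --0--> E
E --0--> D
D --0--> E
E --1--> A
A --0--> F
F --0--> E
E --0--> D
D --1--> C
End in state C, which is an accepting state.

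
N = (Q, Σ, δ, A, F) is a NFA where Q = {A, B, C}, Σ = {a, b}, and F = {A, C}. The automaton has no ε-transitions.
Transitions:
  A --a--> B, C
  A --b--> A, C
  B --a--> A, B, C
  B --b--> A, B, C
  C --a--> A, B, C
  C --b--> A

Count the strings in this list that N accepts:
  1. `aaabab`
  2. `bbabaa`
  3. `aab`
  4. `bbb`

`aaabab`: accepted
`bbabaa`: accepted
`aab`: accepted
`bbb`: accepted

4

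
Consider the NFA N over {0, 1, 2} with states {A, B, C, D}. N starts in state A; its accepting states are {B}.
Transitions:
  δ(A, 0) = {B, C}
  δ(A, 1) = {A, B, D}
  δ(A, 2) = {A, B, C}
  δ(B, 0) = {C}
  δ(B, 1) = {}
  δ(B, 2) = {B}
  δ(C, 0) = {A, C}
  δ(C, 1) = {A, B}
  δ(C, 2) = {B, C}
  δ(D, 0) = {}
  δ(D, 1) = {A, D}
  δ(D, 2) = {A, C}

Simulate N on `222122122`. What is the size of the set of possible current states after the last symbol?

3

Start: {A}
read 2: {A, B, C}
read 2: {A, B, C}
read 2: {A, B, C}
read 1: {A, B, D}
read 2: {A, B, C}
read 2: {A, B, C}
read 1: {A, B, D}
read 2: {A, B, C}
read 2: {A, B, C}
Final reachable set {A, B, C} has 3 states.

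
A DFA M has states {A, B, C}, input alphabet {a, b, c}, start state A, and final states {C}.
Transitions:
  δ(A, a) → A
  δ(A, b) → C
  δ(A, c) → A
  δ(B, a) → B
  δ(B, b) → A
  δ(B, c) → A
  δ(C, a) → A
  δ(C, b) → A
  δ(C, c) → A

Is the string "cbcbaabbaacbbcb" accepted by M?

accepted

A --c--> A
A --b--> C
C --c--> A
A --b--> C
C --a--> A
A --a--> A
A --b--> C
C --b--> A
A --a--> A
A --a--> A
A --c--> A
A --b--> C
C --b--> A
A --c--> A
A --b--> C
End in state C, which is an accepting state.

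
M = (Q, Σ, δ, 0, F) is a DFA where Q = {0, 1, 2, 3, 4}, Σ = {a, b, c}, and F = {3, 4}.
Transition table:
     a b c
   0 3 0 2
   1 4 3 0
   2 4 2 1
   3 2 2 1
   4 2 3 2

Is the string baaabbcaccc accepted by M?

0 --b--> 0
0 --a--> 3
3 --a--> 2
2 --a--> 4
4 --b--> 3
3 --b--> 2
2 --c--> 1
1 --a--> 4
4 --c--> 2
2 --c--> 1
1 --c--> 0
End in state 0, which is not an accepting state.

rejected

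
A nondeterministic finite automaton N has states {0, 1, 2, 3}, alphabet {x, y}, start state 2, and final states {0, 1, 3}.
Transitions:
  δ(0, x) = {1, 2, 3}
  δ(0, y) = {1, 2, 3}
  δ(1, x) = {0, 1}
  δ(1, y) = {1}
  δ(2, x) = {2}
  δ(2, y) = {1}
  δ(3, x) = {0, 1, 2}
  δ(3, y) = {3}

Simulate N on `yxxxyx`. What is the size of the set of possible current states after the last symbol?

3

Start: {2}
read y: {1}
read x: {0, 1}
read x: {0, 1, 2, 3}
read x: {0, 1, 2, 3}
read y: {1, 2, 3}
read x: {0, 1, 2}
Final reachable set {0, 1, 2} has 3 states.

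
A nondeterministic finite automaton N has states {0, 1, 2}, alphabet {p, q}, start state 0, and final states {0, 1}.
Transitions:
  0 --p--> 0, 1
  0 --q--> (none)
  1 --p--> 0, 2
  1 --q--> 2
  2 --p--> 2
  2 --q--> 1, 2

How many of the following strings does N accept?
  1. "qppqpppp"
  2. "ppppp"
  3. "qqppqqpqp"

1

"qppqpppp": rejected
"ppppp": accepted
"qqppqqpqp": rejected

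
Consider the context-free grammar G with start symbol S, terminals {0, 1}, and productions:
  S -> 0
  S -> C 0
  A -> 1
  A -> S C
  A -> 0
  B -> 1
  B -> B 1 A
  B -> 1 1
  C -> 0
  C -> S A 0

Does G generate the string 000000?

S ⇒ C0 ⇒ SA00 ⇒ C0A00 ⇒ 00A00 ⇒ 00SC00 ⇒ 000C00 ⇒ 000000

yes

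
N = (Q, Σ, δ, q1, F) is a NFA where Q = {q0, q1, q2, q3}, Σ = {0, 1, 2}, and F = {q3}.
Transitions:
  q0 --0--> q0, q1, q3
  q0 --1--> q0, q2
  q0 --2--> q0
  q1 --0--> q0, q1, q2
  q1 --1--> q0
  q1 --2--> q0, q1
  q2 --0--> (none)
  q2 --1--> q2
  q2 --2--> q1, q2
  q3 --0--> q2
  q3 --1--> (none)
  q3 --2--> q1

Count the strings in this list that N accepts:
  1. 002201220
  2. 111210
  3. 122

2

002201220: accepted
111210: accepted
122: rejected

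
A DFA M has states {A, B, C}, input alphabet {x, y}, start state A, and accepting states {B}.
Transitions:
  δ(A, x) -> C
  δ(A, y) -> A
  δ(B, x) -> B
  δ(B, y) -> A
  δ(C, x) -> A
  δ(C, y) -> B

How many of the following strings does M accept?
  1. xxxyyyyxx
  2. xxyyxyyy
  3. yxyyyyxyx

xxxyyyyxx: rejected
xxyyxyyy: rejected
yxyyyyxyx: accepted

1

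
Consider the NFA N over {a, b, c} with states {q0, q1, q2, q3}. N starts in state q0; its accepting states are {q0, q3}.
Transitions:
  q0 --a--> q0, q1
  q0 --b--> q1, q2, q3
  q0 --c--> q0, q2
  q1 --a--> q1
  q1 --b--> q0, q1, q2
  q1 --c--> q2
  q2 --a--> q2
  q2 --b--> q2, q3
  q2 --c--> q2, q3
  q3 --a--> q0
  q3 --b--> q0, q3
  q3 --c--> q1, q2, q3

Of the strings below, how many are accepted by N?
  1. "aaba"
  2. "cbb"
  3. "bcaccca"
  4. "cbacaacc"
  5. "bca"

"aaba": accepted
"cbb": accepted
"bcaccca": accepted
"cbacaacc": accepted
"bca": accepted

5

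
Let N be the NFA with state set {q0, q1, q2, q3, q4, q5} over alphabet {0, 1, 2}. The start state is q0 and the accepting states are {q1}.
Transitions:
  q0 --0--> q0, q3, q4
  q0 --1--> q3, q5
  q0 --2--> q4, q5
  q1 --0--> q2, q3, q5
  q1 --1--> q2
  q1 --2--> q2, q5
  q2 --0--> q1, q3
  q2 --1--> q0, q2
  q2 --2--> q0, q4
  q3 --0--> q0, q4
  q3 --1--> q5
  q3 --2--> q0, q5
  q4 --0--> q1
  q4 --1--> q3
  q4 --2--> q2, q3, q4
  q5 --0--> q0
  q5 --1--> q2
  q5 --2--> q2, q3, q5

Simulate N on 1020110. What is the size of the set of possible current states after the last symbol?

4

Start: {q0}
read 1: {q3, q5}
read 0: {q0, q4}
read 2: {q2, q3, q4, q5}
read 0: {q0, q1, q3, q4}
read 1: {q2, q3, q5}
read 1: {q0, q2, q5}
read 0: {q0, q1, q3, q4}
Final reachable set {q0, q1, q3, q4} has 4 states.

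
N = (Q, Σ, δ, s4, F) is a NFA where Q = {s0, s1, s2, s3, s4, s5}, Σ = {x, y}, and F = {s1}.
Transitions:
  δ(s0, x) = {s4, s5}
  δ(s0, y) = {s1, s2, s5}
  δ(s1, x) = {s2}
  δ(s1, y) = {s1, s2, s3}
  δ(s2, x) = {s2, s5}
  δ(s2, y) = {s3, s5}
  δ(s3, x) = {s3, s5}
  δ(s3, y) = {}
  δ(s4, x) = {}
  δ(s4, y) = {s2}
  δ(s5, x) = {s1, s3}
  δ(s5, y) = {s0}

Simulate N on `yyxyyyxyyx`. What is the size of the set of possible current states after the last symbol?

Start: {s4}
read y: {s2}
read y: {s3, s5}
read x: {s1, s3, s5}
read y: {s0, s1, s2, s3}
read y: {s1, s2, s3, s5}
read y: {s0, s1, s2, s3, s5}
read x: {s1, s2, s3, s4, s5}
read y: {s0, s1, s2, s3, s5}
read y: {s0, s1, s2, s3, s5}
read x: {s1, s2, s3, s4, s5}
Final reachable set {s1, s2, s3, s4, s5} has 5 states.

5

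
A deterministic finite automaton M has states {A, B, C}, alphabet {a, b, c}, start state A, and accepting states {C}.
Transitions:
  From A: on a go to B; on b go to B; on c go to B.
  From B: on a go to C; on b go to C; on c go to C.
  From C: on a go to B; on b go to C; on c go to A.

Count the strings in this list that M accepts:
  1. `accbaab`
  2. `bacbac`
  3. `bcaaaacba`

2

`accbaab`: accepted
`bacbac`: rejected
`bcaaaacba`: accepted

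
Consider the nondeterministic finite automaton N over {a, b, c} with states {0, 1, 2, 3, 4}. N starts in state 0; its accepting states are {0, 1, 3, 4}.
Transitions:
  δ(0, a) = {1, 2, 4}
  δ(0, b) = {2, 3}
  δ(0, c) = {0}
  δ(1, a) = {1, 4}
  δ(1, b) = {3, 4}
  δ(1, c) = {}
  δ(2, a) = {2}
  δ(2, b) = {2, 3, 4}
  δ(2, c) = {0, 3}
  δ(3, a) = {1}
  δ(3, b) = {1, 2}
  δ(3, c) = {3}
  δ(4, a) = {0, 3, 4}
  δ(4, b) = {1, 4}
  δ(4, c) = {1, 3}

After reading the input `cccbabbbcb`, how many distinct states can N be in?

Start: {0}
read c: {0}
read c: {0}
read c: {0}
read b: {2, 3}
read a: {1, 2}
read b: {2, 3, 4}
read b: {1, 2, 3, 4}
read b: {1, 2, 3, 4}
read c: {0, 1, 3}
read b: {1, 2, 3, 4}
Final reachable set {1, 2, 3, 4} has 4 states.

4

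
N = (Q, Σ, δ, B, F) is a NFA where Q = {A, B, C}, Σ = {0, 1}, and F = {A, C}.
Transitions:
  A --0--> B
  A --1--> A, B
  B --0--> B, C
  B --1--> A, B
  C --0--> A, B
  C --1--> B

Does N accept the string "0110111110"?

accepted

Start: {B}
read 0: {B, C}
read 1: {A, B}
read 1: {A, B}
read 0: {B, C}
read 1: {A, B}
read 1: {A, B}
read 1: {A, B}
read 1: {A, B}
read 1: {A, B}
read 0: {B, C}
Reachable ∩ accepting = {C} — nonempty.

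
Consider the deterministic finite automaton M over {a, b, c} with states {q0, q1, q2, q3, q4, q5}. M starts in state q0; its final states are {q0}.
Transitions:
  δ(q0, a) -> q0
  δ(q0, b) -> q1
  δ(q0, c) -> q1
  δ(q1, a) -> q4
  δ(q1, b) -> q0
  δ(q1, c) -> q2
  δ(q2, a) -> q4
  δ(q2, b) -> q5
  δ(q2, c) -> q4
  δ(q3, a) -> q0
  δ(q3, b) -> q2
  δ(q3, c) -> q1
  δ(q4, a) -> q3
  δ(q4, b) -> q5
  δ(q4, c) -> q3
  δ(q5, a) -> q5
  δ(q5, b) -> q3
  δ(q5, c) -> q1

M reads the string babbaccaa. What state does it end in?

q0 --b--> q1
q1 --a--> q4
q4 --b--> q5
q5 --b--> q3
q3 --a--> q0
q0 --c--> q1
q1 --c--> q2
q2 --a--> q4
q4 --a--> q3

q3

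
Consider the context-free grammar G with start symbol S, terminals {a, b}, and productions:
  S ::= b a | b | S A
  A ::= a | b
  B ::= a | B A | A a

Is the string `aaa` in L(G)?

no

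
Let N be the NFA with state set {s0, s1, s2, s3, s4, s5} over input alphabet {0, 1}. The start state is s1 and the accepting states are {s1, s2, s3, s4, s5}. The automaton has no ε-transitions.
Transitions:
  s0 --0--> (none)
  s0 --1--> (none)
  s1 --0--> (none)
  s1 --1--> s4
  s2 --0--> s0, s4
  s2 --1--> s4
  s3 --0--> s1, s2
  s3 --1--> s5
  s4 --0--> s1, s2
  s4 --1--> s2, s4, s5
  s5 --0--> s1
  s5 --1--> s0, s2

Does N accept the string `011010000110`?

rejected

Start: {s1}
read 0: {}
The reachable set is empty and stays empty for the remaining 11 symbols.
Reachable ∩ accepting = {} — empty.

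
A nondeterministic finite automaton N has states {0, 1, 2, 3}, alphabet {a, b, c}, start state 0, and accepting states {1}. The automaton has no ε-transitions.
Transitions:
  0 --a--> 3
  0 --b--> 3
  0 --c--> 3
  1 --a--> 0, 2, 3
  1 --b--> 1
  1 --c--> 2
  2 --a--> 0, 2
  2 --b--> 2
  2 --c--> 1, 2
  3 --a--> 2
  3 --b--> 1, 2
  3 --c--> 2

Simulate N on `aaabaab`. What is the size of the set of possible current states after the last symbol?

3

Start: {0}
read a: {3}
read a: {2}
read a: {0, 2}
read b: {2, 3}
read a: {0, 2}
read a: {0, 2, 3}
read b: {1, 2, 3}
Final reachable set {1, 2, 3} has 3 states.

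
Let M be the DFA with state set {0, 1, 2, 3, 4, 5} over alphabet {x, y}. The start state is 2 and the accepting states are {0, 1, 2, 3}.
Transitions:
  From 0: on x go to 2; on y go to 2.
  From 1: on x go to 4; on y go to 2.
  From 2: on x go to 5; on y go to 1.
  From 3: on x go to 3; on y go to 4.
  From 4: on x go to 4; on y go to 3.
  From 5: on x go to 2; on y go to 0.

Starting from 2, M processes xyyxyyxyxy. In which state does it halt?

1

2 --x--> 5
5 --y--> 0
0 --y--> 2
2 --x--> 5
5 --y--> 0
0 --y--> 2
2 --x--> 5
5 --y--> 0
0 --x--> 2
2 --y--> 1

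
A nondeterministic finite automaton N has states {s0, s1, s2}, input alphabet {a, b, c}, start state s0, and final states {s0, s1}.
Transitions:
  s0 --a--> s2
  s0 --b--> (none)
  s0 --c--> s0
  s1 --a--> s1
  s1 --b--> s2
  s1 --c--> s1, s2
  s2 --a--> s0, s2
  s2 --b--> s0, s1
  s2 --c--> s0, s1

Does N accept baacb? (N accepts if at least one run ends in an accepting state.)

Start: {s0}
read b: {}
The reachable set is empty and stays empty for the remaining 4 symbols.
Reachable ∩ accepting = {} — empty.

rejected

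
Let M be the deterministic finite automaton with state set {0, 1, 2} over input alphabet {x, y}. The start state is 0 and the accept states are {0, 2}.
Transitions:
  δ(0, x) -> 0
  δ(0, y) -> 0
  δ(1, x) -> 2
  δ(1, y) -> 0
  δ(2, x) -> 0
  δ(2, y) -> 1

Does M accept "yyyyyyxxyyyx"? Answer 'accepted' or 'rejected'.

accepted

0 --y--> 0
0 --y--> 0
0 --y--> 0
0 --y--> 0
0 --y--> 0
0 --y--> 0
0 --x--> 0
0 --x--> 0
0 --y--> 0
0 --y--> 0
0 --y--> 0
0 --x--> 0
End in state 0, which is an accepting state.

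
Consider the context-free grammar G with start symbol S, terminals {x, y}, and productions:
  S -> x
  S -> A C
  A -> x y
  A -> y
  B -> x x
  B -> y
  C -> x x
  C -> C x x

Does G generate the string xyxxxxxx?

yes

S ⇒ AC ⇒ xyC ⇒ xyCxx ⇒ xyCxxxx ⇒ xyxxxxxx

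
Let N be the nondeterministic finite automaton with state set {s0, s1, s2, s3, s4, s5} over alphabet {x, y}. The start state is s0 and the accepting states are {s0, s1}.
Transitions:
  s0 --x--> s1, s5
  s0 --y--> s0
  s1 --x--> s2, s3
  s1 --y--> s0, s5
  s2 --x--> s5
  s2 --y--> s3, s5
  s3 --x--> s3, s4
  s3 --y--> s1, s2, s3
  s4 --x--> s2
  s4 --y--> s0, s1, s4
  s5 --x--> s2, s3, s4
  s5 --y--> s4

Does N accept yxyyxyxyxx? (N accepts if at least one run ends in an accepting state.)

rejected

Start: {s0}
read y: {s0}
read x: {s1, s5}
read y: {s0, s4, s5}
read y: {s0, s1, s4}
read x: {s1, s2, s3, s5}
read y: {s0, s1, s2, s3, s4, s5}
read x: {s1, s2, s3, s4, s5}
read y: {s0, s1, s2, s3, s4, s5}
read x: {s1, s2, s3, s4, s5}
read x: {s2, s3, s4, s5}
Reachable ∩ accepting = {} — empty.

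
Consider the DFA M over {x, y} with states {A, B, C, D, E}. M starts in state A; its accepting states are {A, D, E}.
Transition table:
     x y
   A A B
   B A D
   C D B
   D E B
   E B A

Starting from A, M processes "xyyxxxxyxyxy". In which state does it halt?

A --x--> A
A --y--> B
B --y--> D
D --x--> E
E --x--> B
B --x--> A
A --x--> A
A --y--> B
B --x--> A
A --y--> B
B --x--> A
A --y--> B

B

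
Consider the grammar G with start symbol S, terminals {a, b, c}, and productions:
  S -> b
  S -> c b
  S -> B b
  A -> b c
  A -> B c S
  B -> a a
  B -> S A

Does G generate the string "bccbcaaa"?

no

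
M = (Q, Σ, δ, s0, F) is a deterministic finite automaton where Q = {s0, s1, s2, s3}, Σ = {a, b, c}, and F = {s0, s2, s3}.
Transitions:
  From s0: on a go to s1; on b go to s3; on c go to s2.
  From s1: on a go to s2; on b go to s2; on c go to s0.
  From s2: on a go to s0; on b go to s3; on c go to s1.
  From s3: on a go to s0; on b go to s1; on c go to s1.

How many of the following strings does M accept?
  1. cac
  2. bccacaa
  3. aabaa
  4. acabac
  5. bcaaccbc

3

cac: accepted
bccacaa: accepted
aabaa: rejected
acabac: accepted
bcaaccbc: rejected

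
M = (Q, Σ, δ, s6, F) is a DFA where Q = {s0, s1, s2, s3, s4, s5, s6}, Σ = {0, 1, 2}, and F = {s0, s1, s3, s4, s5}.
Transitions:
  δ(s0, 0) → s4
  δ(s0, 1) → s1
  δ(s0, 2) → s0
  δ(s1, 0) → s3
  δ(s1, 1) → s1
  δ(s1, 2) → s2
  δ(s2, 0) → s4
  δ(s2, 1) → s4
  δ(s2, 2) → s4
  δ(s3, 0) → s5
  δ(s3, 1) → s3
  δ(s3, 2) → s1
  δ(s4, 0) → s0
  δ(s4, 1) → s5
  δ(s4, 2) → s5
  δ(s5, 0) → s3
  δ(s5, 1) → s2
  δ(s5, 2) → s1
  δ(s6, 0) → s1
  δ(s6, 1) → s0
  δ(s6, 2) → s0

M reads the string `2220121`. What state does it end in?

s6 --2--> s0
s0 --2--> s0
s0 --2--> s0
s0 --0--> s4
s4 --1--> s5
s5 --2--> s1
s1 --1--> s1

s1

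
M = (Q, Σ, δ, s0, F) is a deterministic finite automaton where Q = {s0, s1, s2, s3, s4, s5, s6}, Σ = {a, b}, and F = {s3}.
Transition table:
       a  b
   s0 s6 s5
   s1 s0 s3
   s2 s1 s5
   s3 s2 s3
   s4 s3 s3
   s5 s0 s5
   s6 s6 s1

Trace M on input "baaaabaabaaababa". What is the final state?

s0 --b--> s5
s5 --a--> s0
s0 --a--> s6
s6 --a--> s6
s6 --a--> s6
s6 --b--> s1
s1 --a--> s0
s0 --a--> s6
s6 --b--> s1
s1 --a--> s0
s0 --a--> s6
s6 --a--> s6
s6 --b--> s1
s1 --a--> s0
s0 --b--> s5
s5 --a--> s0

s0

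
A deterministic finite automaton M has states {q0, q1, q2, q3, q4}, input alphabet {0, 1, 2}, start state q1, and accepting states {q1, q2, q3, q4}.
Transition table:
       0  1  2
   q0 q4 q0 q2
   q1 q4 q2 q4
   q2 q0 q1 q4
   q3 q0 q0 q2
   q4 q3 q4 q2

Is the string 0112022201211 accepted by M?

q1 --0--> q4
q4 --1--> q4
q4 --1--> q4
q4 --2--> q2
q2 --0--> q0
q0 --2--> q2
q2 --2--> q4
q4 --2--> q2
q2 --0--> q0
q0 --1--> q0
q0 --2--> q2
q2 --1--> q1
q1 --1--> q2
End in state q2, which is an accepting state.

accepted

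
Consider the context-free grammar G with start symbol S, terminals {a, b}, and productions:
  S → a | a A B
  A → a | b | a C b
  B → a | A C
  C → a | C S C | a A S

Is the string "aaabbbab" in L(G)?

no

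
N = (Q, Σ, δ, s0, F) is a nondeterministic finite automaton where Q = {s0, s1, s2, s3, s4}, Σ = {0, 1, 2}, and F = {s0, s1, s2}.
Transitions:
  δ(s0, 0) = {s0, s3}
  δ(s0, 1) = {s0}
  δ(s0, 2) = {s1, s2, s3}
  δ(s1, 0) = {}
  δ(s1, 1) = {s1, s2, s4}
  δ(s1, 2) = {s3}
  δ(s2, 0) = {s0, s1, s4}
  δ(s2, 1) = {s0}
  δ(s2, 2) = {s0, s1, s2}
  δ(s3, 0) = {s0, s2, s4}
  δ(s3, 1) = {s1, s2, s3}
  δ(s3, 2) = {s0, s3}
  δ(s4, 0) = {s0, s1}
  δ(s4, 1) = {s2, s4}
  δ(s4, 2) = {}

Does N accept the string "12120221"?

Start: {s0}
read 1: {s0}
read 2: {s1, s2, s3}
read 1: {s0, s1, s2, s3, s4}
read 2: {s0, s1, s2, s3}
read 0: {s0, s1, s2, s3, s4}
read 2: {s0, s1, s2, s3}
read 2: {s0, s1, s2, s3}
read 1: {s0, s1, s2, s3, s4}
Reachable ∩ accepting = {s0, s1, s2} — nonempty.

accepted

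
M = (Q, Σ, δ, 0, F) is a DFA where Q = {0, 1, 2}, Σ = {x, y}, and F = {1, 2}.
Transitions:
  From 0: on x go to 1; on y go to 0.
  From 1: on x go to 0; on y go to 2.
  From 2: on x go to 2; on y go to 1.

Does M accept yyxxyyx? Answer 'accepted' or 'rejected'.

accepted

0 --y--> 0
0 --y--> 0
0 --x--> 1
1 --x--> 0
0 --y--> 0
0 --y--> 0
0 --x--> 1
End in state 1, which is an accepting state.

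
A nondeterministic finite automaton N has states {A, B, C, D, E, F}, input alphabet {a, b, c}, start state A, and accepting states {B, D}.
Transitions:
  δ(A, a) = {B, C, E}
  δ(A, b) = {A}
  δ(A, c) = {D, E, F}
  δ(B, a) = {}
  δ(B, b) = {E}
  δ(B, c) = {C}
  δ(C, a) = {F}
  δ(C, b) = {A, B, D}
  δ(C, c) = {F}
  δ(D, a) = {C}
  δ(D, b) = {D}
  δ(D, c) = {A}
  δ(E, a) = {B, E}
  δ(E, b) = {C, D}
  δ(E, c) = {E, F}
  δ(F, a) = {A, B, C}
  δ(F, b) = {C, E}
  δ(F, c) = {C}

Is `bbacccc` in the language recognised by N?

Start: {A}
read b: {A}
read b: {A}
read a: {B, C, E}
read c: {C, E, F}
read c: {C, E, F}
read c: {C, E, F}
read c: {C, E, F}
Reachable ∩ accepting = {} — empty.

rejected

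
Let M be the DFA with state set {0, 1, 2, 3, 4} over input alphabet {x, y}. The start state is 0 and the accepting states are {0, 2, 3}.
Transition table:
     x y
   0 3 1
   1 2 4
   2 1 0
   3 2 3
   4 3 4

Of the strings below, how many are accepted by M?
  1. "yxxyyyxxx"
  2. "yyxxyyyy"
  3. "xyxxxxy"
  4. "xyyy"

1

"yxxyyyxxx": rejected
"yyxxyyyy": rejected
"xyxxxxy": rejected
"xyyy": accepted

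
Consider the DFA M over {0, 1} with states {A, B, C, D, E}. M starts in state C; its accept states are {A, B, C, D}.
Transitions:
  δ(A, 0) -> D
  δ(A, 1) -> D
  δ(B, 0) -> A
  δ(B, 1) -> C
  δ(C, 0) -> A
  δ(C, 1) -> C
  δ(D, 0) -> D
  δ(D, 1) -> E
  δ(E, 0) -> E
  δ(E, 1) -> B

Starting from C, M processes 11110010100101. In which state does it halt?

B

C --1--> C
C --1--> C
C --1--> C
C --1--> C
C --0--> A
A --0--> D
D --1--> E
E --0--> E
E --1--> B
B --0--> A
A --0--> D
D --1--> E
E --0--> E
E --1--> B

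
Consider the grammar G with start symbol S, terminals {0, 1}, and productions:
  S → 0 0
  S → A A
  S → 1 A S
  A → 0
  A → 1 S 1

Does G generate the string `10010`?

yes

S ⇒ AA ⇒ 1S1A ⇒ 1001A ⇒ 10010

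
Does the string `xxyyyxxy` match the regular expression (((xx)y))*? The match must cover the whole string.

xxyyyxxy cannot be split into zero or more pieces each matching ((xx)y).

no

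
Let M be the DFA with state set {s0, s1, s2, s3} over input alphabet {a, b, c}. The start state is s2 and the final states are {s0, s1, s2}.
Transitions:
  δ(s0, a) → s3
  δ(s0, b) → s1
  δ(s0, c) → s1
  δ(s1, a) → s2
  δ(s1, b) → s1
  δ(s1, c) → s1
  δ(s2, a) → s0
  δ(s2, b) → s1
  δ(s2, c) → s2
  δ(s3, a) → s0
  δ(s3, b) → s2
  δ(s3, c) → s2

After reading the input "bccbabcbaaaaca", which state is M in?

s2

s2 --b--> s1
s1 --c--> s1
s1 --c--> s1
s1 --b--> s1
s1 --a--> s2
s2 --b--> s1
s1 --c--> s1
s1 --b--> s1
s1 --a--> s2
s2 --a--> s0
s0 --a--> s3
s3 --a--> s0
s0 --c--> s1
s1 --a--> s2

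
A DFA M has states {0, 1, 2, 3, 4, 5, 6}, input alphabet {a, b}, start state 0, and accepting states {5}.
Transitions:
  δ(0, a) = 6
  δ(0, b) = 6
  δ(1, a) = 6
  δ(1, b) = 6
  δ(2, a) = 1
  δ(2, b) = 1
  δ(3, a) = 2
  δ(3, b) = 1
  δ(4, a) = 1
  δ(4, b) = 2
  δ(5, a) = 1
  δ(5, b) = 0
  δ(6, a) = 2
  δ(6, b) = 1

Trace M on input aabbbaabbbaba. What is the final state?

6

0 --a--> 6
6 --a--> 2
2 --b--> 1
1 --b--> 6
6 --b--> 1
1 --a--> 6
6 --a--> 2
2 --b--> 1
1 --b--> 6
6 --b--> 1
1 --a--> 6
6 --b--> 1
1 --a--> 6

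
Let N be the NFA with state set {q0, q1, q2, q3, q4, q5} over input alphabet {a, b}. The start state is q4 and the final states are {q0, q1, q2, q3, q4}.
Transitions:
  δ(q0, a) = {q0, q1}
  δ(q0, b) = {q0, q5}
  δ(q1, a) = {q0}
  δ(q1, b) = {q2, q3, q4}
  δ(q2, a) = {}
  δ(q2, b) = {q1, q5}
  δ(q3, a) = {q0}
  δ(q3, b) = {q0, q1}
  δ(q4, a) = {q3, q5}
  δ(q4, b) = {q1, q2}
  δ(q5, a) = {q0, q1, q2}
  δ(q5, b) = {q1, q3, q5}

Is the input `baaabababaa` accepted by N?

accepted

Start: {q4}
read b: {q1, q2}
read a: {q0}
read a: {q0, q1}
read a: {q0, q1}
read b: {q0, q2, q3, q4, q5}
read a: {q0, q1, q2, q3, q5}
read b: {q0, q1, q2, q3, q4, q5}
read a: {q0, q1, q2, q3, q5}
read b: {q0, q1, q2, q3, q4, q5}
read a: {q0, q1, q2, q3, q5}
read a: {q0, q1, q2}
Reachable ∩ accepting = {q0, q1, q2} — nonempty.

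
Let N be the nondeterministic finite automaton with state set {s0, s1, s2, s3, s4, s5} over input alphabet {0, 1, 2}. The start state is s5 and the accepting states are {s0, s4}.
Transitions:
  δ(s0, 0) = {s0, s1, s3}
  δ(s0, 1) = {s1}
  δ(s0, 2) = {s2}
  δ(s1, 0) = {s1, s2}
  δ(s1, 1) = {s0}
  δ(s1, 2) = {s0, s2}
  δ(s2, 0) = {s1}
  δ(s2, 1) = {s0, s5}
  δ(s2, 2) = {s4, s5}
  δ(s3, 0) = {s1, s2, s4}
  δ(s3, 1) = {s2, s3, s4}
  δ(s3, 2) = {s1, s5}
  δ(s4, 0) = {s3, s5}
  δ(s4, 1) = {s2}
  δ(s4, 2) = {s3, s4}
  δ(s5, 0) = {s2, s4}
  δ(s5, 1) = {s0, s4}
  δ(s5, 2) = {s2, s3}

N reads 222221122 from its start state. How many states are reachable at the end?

6

Start: {s5}
read 2: {s2, s3}
read 2: {s1, s4, s5}
read 2: {s0, s2, s3, s4}
read 2: {s1, s2, s3, s4, s5}
read 2: {s0, s1, s2, s3, s4, s5}
read 1: {s0, s1, s2, s3, s4, s5}
read 1: {s0, s1, s2, s3, s4, s5}
read 2: {s0, s1, s2, s3, s4, s5}
read 2: {s0, s1, s2, s3, s4, s5}
Final reachable set {s0, s1, s2, s3, s4, s5} has 6 states.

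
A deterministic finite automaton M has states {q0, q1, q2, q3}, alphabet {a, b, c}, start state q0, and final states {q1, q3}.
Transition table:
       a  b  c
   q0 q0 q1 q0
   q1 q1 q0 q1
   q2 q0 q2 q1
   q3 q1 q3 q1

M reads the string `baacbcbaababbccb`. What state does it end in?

q1

q0 --b--> q1
q1 --a--> q1
q1 --a--> q1
q1 --c--> q1
q1 --b--> q0
q0 --c--> q0
q0 --b--> q1
q1 --a--> q1
q1 --a--> q1
q1 --b--> q0
q0 --a--> q0
q0 --b--> q1
q1 --b--> q0
q0 --c--> q0
q0 --c--> q0
q0 --b--> q1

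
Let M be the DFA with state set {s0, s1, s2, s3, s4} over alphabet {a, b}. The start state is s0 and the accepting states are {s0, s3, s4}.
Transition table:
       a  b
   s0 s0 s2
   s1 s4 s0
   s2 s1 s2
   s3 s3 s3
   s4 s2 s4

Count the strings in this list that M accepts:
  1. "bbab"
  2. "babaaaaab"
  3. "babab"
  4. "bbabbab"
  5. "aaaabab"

"bbab": accepted
"babaaaaab": rejected
"babab": rejected
"bbabbab": accepted
"aaaabab": accepted

3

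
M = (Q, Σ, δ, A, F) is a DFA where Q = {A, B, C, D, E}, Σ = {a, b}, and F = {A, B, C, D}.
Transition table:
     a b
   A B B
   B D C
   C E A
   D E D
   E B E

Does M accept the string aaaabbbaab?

A --a--> B
B --a--> D
D --a--> E
E --a--> B
B --b--> C
C --b--> A
A --b--> B
B --a--> D
D --a--> E
E --b--> E
End in state E, which is not an accepting state.

rejected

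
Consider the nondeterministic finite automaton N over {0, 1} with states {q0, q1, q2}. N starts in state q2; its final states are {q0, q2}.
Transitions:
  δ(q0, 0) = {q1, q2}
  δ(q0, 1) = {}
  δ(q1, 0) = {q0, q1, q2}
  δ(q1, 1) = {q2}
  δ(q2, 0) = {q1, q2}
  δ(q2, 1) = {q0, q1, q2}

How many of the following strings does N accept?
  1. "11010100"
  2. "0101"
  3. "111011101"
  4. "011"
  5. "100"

"11010100": accepted
"0101": accepted
"111011101": accepted
"011": accepted
"100": accepted

5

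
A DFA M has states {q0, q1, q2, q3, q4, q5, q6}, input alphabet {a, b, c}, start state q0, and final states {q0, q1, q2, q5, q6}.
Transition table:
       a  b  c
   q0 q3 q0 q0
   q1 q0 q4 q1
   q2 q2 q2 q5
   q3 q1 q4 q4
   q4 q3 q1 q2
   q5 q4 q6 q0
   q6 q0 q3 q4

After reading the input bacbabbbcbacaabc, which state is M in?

q0 --b--> q0
q0 --a--> q3
q3 --c--> q4
q4 --b--> q1
q1 --a--> q0
q0 --b--> q0
q0 --b--> q0
q0 --b--> q0
q0 --c--> q0
q0 --b--> q0
q0 --a--> q3
q3 --c--> q4
q4 --a--> q3
q3 --a--> q1
q1 --b--> q4
q4 --c--> q2

q2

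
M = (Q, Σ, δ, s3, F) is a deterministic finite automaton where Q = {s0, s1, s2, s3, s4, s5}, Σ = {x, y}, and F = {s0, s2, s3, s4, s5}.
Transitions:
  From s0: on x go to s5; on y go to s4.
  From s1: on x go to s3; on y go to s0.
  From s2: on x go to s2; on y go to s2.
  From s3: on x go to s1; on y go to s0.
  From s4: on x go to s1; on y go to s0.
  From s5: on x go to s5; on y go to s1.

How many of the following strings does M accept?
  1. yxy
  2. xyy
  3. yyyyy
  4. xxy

3

yxy: rejected
xyy: accepted
yyyyy: accepted
xxy: accepted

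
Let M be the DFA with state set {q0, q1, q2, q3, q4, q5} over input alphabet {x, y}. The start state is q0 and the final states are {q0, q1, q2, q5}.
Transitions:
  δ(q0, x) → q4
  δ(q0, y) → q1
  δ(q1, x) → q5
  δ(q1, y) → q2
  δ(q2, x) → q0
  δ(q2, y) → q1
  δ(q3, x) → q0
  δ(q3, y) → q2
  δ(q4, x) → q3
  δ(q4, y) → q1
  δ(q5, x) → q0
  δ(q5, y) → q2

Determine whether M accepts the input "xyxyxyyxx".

rejected

q0 --x--> q4
q4 --y--> q1
q1 --x--> q5
q5 --y--> q2
q2 --x--> q0
q0 --y--> q1
q1 --y--> q2
q2 --x--> q0
q0 --x--> q4
End in state q4, which is not an accepting state.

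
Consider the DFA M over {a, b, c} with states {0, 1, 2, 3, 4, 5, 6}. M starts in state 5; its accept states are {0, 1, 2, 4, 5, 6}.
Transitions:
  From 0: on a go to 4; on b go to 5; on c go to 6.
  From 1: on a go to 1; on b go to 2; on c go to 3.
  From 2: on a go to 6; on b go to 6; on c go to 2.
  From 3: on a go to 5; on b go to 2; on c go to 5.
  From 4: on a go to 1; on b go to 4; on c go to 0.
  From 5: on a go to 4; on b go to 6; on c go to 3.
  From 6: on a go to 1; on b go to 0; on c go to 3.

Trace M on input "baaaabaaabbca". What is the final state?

5 --b--> 6
6 --a--> 1
1 --a--> 1
1 --a--> 1
1 --a--> 1
1 --b--> 2
2 --a--> 6
6 --a--> 1
1 --a--> 1
1 --b--> 2
2 --b--> 6
6 --c--> 3
3 --a--> 5

5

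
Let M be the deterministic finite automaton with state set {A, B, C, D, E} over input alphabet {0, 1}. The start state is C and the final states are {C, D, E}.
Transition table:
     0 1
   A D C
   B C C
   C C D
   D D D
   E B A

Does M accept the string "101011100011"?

C --1--> D
D --0--> D
D --1--> D
D --0--> D
D --1--> D
D --1--> D
D --1--> D
D --0--> D
D --0--> D
D --0--> D
D --1--> D
D --1--> D
End in state D, which is an accepting state.

accepted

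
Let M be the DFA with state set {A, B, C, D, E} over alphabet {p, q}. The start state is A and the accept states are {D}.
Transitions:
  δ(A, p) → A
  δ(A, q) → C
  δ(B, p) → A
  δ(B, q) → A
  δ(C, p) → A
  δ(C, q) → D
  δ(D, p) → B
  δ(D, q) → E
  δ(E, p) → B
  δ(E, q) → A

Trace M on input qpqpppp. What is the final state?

A

A --q--> C
C --p--> A
A --q--> C
C --p--> A
A --p--> A
A --p--> A
A --p--> A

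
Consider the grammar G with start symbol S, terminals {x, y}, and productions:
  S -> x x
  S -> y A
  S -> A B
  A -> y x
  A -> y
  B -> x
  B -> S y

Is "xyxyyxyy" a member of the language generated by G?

no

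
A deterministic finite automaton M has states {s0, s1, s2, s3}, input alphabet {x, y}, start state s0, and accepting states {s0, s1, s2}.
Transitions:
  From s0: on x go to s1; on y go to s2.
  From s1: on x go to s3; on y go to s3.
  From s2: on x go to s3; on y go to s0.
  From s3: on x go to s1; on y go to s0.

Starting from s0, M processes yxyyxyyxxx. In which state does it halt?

s3

s0 --y--> s2
s2 --x--> s3
s3 --y--> s0
s0 --y--> s2
s2 --x--> s3
s3 --y--> s0
s0 --y--> s2
s2 --x--> s3
s3 --x--> s1
s1 --x--> s3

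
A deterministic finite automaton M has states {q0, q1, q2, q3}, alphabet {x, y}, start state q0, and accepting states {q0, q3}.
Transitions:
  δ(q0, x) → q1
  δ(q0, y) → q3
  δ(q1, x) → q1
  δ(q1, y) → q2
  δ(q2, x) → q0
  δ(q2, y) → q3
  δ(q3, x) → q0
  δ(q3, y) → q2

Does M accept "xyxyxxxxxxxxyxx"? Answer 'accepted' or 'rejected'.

q0 --x--> q1
q1 --y--> q2
q2 --x--> q0
q0 --y--> q3
q3 --x--> q0
q0 --x--> q1
q1 --x--> q1
q1 --x--> q1
q1 --x--> q1
q1 --x--> q1
q1 --x--> q1
q1 --x--> q1
q1 --y--> q2
q2 --x--> q0
q0 --x--> q1
End in state q1, which is not an accepting state.

rejected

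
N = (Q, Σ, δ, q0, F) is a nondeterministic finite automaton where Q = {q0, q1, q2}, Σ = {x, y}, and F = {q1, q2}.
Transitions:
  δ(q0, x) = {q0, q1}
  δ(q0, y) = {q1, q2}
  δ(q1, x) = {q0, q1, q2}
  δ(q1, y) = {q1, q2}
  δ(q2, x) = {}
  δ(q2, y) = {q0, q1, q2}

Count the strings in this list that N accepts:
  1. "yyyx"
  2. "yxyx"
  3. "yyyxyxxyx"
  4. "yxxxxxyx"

"yyyx": accepted
"yxyx": accepted
"yyyxyxxyx": accepted
"yxxxxxyx": accepted

4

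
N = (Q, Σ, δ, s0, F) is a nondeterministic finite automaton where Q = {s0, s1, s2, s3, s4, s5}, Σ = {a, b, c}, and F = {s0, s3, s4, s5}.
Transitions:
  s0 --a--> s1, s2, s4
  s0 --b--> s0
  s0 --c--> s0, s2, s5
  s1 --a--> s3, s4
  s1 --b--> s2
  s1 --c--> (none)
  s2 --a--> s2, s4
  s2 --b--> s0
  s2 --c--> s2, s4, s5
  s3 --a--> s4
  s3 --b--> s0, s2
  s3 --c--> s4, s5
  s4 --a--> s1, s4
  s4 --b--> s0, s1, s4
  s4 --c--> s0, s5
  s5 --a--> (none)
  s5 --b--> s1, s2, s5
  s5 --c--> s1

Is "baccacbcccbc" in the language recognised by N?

accepted

Start: {s0}
read b: {s0}
read a: {s1, s2, s4}
read c: {s0, s2, s4, s5}
read c: {s0, s1, s2, s4, s5}
read a: {s1, s2, s3, s4}
read c: {s0, s2, s4, s5}
read b: {s0, s1, s2, s4, s5}
read c: {s0, s1, s2, s4, s5}
read c: {s0, s1, s2, s4, s5}
read c: {s0, s1, s2, s4, s5}
read b: {s0, s1, s2, s4, s5}
read c: {s0, s1, s2, s4, s5}
Reachable ∩ accepting = {s0, s4, s5} — nonempty.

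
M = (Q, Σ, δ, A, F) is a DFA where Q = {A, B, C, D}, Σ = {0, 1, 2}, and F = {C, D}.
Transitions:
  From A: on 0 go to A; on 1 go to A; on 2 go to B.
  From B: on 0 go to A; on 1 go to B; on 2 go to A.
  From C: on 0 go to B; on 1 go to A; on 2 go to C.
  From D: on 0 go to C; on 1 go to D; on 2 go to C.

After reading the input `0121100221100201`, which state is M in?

A --0--> A
A --1--> A
A --2--> B
B --1--> B
B --1--> B
B --0--> A
A --0--> A
A --2--> B
B --2--> A
A --1--> A
A --1--> A
A --0--> A
A --0--> A
A --2--> B
B --0--> A
A --1--> A

A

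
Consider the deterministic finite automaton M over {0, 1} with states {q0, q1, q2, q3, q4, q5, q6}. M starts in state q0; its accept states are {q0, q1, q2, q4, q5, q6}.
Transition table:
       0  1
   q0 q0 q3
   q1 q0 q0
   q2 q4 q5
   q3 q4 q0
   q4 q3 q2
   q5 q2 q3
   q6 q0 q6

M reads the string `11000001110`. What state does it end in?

q0 --1--> q3
q3 --1--> q0
q0 --0--> q0
q0 --0--> q0
q0 --0--> q0
q0 --0--> q0
q0 --0--> q0
q0 --1--> q3
q3 --1--> q0
q0 --1--> q3
q3 --0--> q4

q4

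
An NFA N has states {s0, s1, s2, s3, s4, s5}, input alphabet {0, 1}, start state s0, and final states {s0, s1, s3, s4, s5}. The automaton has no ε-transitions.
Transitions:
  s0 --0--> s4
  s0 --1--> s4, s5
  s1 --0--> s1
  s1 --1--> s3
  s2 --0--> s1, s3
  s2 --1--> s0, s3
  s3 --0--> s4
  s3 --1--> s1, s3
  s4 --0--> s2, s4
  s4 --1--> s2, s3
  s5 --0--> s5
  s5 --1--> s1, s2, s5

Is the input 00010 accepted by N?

Start: {s0}
read 0: {s4}
read 0: {s2, s4}
read 0: {s1, s2, s3, s4}
read 1: {s0, s1, s2, s3}
read 0: {s1, s3, s4}
Reachable ∩ accepting = {s1, s3, s4} — nonempty.

accepted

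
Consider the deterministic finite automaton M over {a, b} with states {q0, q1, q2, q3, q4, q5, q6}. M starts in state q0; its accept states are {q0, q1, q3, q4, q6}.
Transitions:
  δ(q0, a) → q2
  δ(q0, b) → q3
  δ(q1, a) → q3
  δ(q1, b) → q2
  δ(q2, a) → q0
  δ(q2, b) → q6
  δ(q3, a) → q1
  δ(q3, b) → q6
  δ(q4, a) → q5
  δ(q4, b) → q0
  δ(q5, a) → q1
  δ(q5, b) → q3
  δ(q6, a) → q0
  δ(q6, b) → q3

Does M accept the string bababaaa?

accepted

q0 --b--> q3
q3 --a--> q1
q1 --b--> q2
q2 --a--> q0
q0 --b--> q3
q3 --a--> q1
q1 --a--> q3
q3 --a--> q1
End in state q1, which is an accepting state.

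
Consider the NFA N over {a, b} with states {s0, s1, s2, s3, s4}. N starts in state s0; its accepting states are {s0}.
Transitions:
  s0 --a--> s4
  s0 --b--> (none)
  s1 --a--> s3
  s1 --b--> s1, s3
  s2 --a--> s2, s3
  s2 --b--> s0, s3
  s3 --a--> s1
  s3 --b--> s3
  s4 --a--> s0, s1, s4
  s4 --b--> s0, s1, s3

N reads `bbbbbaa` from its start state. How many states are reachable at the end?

Start: {s0}
read b: {}
The reachable set is empty and stays empty for the remaining 6 symbols.
Final reachable set {} has 0 states.

0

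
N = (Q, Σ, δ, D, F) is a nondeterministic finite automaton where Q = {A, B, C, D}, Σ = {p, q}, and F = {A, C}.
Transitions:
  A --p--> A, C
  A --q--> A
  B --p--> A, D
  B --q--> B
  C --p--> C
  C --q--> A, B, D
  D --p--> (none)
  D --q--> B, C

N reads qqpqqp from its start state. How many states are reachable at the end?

3

Start: {D}
read q: {B, C}
read q: {A, B, D}
read p: {A, C, D}
read q: {A, B, C, D}
read q: {A, B, C, D}
read p: {A, C, D}
Final reachable set {A, C, D} has 3 states.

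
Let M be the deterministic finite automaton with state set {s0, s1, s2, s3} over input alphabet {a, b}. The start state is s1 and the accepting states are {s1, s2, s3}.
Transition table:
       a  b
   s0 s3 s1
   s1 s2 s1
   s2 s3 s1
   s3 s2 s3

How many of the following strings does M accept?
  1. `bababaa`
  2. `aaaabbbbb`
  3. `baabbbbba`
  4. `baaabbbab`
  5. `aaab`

5

`bababaa`: accepted
`aaaabbbbb`: accepted
`baabbbbba`: accepted
`baaabbbab`: accepted
`aaab`: accepted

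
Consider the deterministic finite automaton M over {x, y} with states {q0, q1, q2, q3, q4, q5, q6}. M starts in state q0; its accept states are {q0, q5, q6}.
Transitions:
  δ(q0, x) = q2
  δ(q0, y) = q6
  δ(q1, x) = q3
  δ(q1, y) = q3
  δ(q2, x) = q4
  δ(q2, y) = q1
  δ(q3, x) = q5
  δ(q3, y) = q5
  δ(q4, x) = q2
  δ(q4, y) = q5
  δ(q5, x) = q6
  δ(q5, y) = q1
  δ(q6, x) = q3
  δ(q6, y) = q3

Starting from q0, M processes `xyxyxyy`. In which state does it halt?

q5

q0 --x--> q2
q2 --y--> q1
q1 --x--> q3
q3 --y--> q5
q5 --x--> q6
q6 --y--> q3
q3 --y--> q5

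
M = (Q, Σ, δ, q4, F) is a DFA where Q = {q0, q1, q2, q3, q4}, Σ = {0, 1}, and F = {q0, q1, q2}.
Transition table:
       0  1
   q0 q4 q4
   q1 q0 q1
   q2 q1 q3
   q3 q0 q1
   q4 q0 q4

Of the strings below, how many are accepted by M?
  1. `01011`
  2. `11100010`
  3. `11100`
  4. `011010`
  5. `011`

2

`01011`: rejected
`11100010`: accepted
`11100`: rejected
`011010`: accepted
`011`: rejected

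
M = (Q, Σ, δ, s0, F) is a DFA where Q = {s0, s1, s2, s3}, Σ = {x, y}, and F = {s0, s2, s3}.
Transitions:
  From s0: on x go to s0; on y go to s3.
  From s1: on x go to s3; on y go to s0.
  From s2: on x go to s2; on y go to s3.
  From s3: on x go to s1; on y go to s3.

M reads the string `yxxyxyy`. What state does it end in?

s3

s0 --y--> s3
s3 --x--> s1
s1 --x--> s3
s3 --y--> s3
s3 --x--> s1
s1 --y--> s0
s0 --y--> s3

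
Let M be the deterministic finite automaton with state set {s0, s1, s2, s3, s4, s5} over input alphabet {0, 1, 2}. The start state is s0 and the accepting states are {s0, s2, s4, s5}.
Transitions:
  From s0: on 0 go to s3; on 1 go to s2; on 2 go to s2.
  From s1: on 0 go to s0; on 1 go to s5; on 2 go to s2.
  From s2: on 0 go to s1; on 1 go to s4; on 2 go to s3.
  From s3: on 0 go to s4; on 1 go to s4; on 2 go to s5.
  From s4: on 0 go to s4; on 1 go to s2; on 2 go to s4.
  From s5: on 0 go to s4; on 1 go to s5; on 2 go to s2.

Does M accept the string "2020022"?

s0 --2--> s2
s2 --0--> s1
s1 --2--> s2
s2 --0--> s1
s1 --0--> s0
s0 --2--> s2
s2 --2--> s3
End in state s3, which is not an accepting state.

rejected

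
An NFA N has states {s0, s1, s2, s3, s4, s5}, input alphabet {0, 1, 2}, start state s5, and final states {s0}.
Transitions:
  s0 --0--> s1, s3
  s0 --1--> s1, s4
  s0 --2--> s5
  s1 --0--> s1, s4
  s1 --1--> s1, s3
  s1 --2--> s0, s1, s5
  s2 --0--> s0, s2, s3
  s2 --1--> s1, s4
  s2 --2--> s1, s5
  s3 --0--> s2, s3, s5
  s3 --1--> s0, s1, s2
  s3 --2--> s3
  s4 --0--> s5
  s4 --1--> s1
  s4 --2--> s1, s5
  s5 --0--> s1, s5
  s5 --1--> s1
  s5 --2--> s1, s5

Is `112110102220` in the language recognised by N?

rejected

Start: {s5}
read 1: {s1}
read 1: {s1, s3}
read 2: {s0, s1, s3, s5}
read 1: {s0, s1, s2, s3, s4}
read 1: {s0, s1, s2, s3, s4}
read 0: {s0, s1, s2, s3, s4, s5}
read 1: {s0, s1, s2, s3, s4}
read 0: {s0, s1, s2, s3, s4, s5}
read 2: {s0, s1, s3, s5}
read 2: {s0, s1, s3, s5}
read 2: {s0, s1, s3, s5}
read 0: {s1, s2, s3, s4, s5}
Reachable ∩ accepting = {} — empty.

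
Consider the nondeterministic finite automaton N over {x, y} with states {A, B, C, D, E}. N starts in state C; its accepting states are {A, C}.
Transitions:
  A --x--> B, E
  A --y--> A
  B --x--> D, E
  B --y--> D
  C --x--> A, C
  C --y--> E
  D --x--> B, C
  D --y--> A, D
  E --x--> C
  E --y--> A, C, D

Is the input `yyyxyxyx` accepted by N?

Start: {C}
read y: {E}
read y: {A, C, D}
read y: {A, D, E}
read x: {B, C, E}
read y: {A, C, D, E}
read x: {A, B, C, E}
read y: {A, C, D, E}
read x: {A, B, C, E}
Reachable ∩ accepting = {A, C} — nonempty.

accepted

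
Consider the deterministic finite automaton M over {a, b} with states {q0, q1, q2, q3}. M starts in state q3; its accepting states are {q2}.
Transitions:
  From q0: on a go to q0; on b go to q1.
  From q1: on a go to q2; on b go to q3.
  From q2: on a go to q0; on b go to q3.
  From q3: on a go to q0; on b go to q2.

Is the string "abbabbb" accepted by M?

q3 --a--> q0
q0 --b--> q1
q1 --b--> q3
q3 --a--> q0
q0 --b--> q1
q1 --b--> q3
q3 --b--> q2
End in state q2, which is an accepting state.

accepted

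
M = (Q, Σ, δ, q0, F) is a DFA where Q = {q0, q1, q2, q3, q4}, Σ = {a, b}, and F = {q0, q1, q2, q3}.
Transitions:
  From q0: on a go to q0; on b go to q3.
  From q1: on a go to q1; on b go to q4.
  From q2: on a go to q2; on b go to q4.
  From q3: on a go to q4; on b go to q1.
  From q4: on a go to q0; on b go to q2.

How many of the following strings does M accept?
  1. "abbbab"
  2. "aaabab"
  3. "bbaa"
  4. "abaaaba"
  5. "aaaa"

4

"abbbab": accepted
"aaabab": accepted
"bbaa": accepted
"abaaaba": rejected
"aaaa": accepted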